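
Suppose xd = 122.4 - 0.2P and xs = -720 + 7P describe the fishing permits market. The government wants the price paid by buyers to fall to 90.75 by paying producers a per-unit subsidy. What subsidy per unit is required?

At a buyer price of 90.75, quantity demanded is 122.4 − 0.2·90.75 = 104.25.
Sellers supply 104.25 only when they receive Ps with -720 + 7·Ps = 104.25, i.e. Ps = 117.75.
s = Ps − Pb = 117.75 − 90.75 = 27.

Required subsidy s = 27 per unit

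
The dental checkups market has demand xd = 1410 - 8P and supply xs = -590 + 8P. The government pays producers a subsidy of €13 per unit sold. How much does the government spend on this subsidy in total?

Government cost = €6006

Pre-subsidy: 1410 - 8P = -590 + 8P gives P* = 125, x* = 410.
With the subsidy, sellers receive Ps = Pb + 13 for each unit, where Pb is the price buyers pay.
Supply in terms of Pb becomes xs = -590 + 8(Pb + 13) = -486 + 8Pb. Setting this equal to demand: 1410 - 8Pb = -486 + 8Pb, so Pb = 118.5.
Sellers receive Ps = 118.5 + 13 = 131.5; x' = 1410 − 8·118.5 = 462.
Government outlay = subsidy × quantity = 13 × 462 = 6006.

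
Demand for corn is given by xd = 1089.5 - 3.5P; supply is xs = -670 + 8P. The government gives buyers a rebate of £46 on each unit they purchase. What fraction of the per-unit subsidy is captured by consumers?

Consumer share = 16/23

Pre-subsidy: 1089.5 - 3.5P = -670 + 8P gives P* = 153, x* = 554.
With the rebate, buyers effectively pay Pb = Ps − 46, where Ps is the price sellers receive.
Demand in terms of Ps becomes xd = 1089.5 − 3.5(Ps − 46) = 1250.5 - 3.5Ps. Setting this equal to supply: 1250.5 - 3.5Ps = -670 + 8Ps, so Ps = 167.
Buyers pay Pb = 167 − 46 = 121; x' = -670 + 8·167 = 666.
Buyers' price falls by P* − Pb = 153 − 121 = 32; sellers' price rises by Ps − P* = 167 − 153 = 14.
So consumers capture 32/46 = 16/23 of each unit of subsidy.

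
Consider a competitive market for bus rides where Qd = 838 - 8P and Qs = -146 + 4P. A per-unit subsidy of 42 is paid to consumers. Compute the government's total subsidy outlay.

Pre-subsidy: 838 - 8P = -146 + 4P gives P* = 82, Q* = 182.
With the rebate, buyers effectively pay Pb = Ps − 42, where Ps is the price sellers receive.
Demand in terms of Ps becomes Qd = 838 − 8(Ps − 42) = 1174 - 8Ps. Setting this equal to supply: 1174 - 8Ps = -146 + 4Ps, so Ps = 110.
Buyers pay Pb = 110 − 42 = 68; Q' = -146 + 4·110 = 294.
Government outlay = subsidy × quantity = 42 × 294 = 12348.

Government cost = 12348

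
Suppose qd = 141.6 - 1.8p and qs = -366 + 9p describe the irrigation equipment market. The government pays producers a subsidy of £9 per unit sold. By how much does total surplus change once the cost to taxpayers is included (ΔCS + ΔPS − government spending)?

Pre-subsidy: 141.6 - 1.8p = -366 + 9p gives p* = 47, q* = 57.
With the subsidy, sellers receive ps = pb + 9 for each unit, where pb is the price buyers pay.
Supply in terms of pb becomes qs = -366 + 9(pb + 9) = -285 + 9pb. Setting this equal to demand: 141.6 - 1.8pb = -285 + 9pb, so pb = 39.5.
Sellers receive ps = 39.5 + 9 = 48.5; q' = 141.6 − 1.8·39.5 = 70.5.
ΔCS = ½(57 + 70.5)(47 − 39.5) = 478.125; ΔPS = ½(57 + 70.5)(48.5 − 47) = 95.625.
Government spending = 9 × 70.5 = 634.5.
Net change = 478.125 + 95.625 − 634.5 = -60.75. The loss equals the DWL triangle ½·9·13.5.

Net change in total surplus = -£60.75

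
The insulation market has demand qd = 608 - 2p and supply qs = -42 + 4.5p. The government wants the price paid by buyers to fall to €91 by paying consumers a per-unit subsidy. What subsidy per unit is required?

At a buyer price of 91, quantity demanded is 608 − 2·91 = 426.
Sellers supply 426 only when they receive ps with -42 + 4.5·ps = 426, i.e. ps = 104.
s = ps − pb = 104 − 91 = 13.

Required subsidy s = €13 per unit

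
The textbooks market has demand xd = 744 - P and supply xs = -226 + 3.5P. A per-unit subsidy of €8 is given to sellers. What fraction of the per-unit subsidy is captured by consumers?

Pre-subsidy: 744 - P = -226 + 3.5P gives P* = 1940/9, x* = 4756/9.
With the subsidy, sellers receive Ps = Pb + 8 for each unit, where Pb is the price buyers pay.
Supply in terms of Pb becomes xs = -226 + 3.5(Pb + 8) = -198 + 3.5Pb. Setting this equal to demand: 744 - Pb = -198 + 3.5Pb, so Pb = 628/3.
Sellers receive Ps = 628/3 + 8 = 652/3; x' = 744 − 1·(628/3) = 1604/3.
Buyers' price falls by P* − Pb = 1940/9 − 628/3 = 56/9; sellers' price rises by Ps − P* = 652/3 − 1940/9 = 16/9.
So consumers capture (56/9)/8 = 7/9 of each unit of subsidy.

Consumer share = 7/9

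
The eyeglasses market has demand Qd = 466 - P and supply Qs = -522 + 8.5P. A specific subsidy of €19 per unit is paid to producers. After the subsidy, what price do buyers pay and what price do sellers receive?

Pre-subsidy: 466 - P = -522 + 8.5P gives P* = 104, Q* = 362.
With the subsidy, sellers receive Ps = Pb + 19 for each unit, where Pb is the price buyers pay.
Supply in terms of Pb becomes Qs = -522 + 8.5(Pb + 19) = -360.5 + 8.5Pb. Setting this equal to demand: 466 - Pb = -360.5 + 8.5Pb, so Pb = 87.
Sellers receive Ps = 87 + 19 = 106; Q' = 466 − 1·87 = 379.

Buyers pay €87; sellers receive €106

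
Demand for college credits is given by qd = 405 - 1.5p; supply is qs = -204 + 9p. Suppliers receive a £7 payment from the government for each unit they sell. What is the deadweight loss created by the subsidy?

Pre-subsidy: 405 - 1.5p = -204 + 9p gives p* = 58, q* = 318.
With the subsidy, sellers receive ps = pb + 7 for each unit, where pb is the price buyers pay.
Supply in terms of pb becomes qs = -204 + 9(pb + 7) = -141 + 9pb. Setting this equal to demand: 405 - 1.5pb = -141 + 9pb, so pb = 52.
Sellers receive ps = 52 + 7 = 59; q' = 405 − 1.5·52 = 327.
The subsidy expands output by 327 − 318 = 9 past the efficient level; on those units the gap between marginal cost and willingness to pay runs from 0 up to 7.
DWL = ½ × 7 × 9 = 31.5.

Deadweight loss = £31.5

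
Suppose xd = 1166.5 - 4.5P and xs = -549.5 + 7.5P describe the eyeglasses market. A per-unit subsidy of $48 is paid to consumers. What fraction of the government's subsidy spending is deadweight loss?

Pre-subsidy: 1166.5 - 4.5P = -549.5 + 7.5P gives P* = 143, x* = 523.
With the rebate, buyers effectively pay Pb = Ps − 48, where Ps is the price sellers receive.
Demand in terms of Ps becomes xd = 1166.5 − 4.5(Ps − 48) = 1382.5 - 4.5Ps. Setting this equal to supply: 1382.5 - 4.5Ps = -549.5 + 7.5Ps, so Ps = 161.
Buyers pay Pb = 161 − 48 = 113; x' = -549.5 + 7.5·161 = 658.
ΔCS = ½(523 + 658)(143 − 113) = 17715; ΔPS = ½(523 + 658)(161 − 143) = 10629.
Government spending = 48 × 658 = 31584.
DWL = ½ × 48 × (658 − 523) = 3240; fraction = 3240 / 31584 = 135/1316.

DWL / government spending = 135/1316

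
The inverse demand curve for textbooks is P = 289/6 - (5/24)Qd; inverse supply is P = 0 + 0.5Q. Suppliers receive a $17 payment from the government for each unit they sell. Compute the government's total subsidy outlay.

Government cost = $1564

Pre-subsidy: 289/6 - (5/24)Q = 0 + 0.5Q gives Q* = 68 and P* = 34.
With the subsidy, sellers receive Ps = Pb + 17 for each unit, where Pb is the price buyers pay.
On the curves, Pb = 289/6 - (5/24)Q and Ps = 0 + 0.5Q; the wedge Ps − Pb = 17 gives 0 + 0.5Q − (289/6 - (5/24)Q) = 17, so Q' = 92.
Then Pb = 289/6 − (5/24)·92 = 29 and Ps = 0 + 0.5·92 = 46.
Government outlay = subsidy × quantity = 17 × 92 = 1564.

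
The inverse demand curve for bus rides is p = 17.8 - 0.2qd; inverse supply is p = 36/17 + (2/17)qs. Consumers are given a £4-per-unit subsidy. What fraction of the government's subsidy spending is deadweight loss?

Pre-subsidy: 17.8 - 0.2q = 36/17 + (2/17)q gives q* = 1333/27 and p* = 214/27.
With the rebate, buyers effectively pay pb = ps − 4, where ps is the price sellers receive.
On the curves, pb = 17.8 - 0.2q and ps = 36/17 + (2/17)q; the wedge ps − pb = 4 gives 36/17 + (2/17)q − (17.8 - 0.2q) = 4, so q' = 1673/27.
Then pb = 17.8 − 0.2·(1673/27) = 146/27 and ps = 36/17 + (2/17)·(1673/27) = 254/27.
ΔCS = ½(1333/27 + 1673/27)(214/27 − 146/27) = 11356/81; ΔPS = ½(1333/27 + 1673/27)(254/27 − 214/27) = 6680/81.
Government spending = 4 × 1673/27 = 6692/27.
DWL = ½ × 4 × (1673/27 − 1333/27) = 680/27; fraction = (680/27) / (6692/27) = 170/1673.

DWL / government spending = 170/1673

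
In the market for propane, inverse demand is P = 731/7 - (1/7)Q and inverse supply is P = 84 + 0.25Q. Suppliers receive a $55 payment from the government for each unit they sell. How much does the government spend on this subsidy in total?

Pre-subsidy: 731/7 - (1/7)Q = 84 + 0.25Q gives Q* = 52 and P* = 97.
With the subsidy, sellers receive Ps = Pb + 55 for each unit, where Pb is the price buyers pay.
On the curves, Pb = 731/7 - (1/7)Q and Ps = 84 + 0.25Q; the wedge Ps − Pb = 55 gives 84 + 0.25Q − (731/7 - (1/7)Q) = 55, so Q' = 192.
Then Pb = 731/7 − (1/7)·192 = 77 and Ps = 84 + 0.25·192 = 132.
Government outlay = subsidy × quantity = 55 × 192 = 10560.

Government cost = $10560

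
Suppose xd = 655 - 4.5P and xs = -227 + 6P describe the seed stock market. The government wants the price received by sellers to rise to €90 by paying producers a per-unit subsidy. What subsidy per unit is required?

Required subsidy s = €14 per unit

At a seller price of 90, quantity supplied is -227 + 6·90 = 313.
Buyers absorb 313 only when they pay Pb with 655 − 4.5·Pb = 313, i.e. Pb = 76.
s = Ps − Pb = 90 − 76 = 14.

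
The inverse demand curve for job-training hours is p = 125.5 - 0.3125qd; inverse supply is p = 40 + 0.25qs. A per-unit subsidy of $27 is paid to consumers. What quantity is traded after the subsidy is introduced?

q' = 200

Pre-subsidy: 125.5 - 0.3125q = 40 + 0.25q gives q* = 152 and p* = 78.
With the rebate, buyers effectively pay pb = ps − 27, where ps is the price sellers receive.
On the curves, pb = 125.5 - 0.3125q and ps = 40 + 0.25q; the wedge ps − pb = 27 gives 40 + 0.25q − (125.5 - 0.3125q) = 27, so q' = 200.
Then pb = 125.5 − 0.3125·200 = 63 and ps = 40 + 0.25·200 = 90.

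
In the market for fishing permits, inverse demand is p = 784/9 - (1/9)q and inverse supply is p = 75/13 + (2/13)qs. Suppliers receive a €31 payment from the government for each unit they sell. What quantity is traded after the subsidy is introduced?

q' = 424

Pre-subsidy: 784/9 - (1/9)q = 75/13 + (2/13)q gives q* = 307 and p* = 53.
With the subsidy, sellers receive ps = pb + 31 for each unit, where pb is the price buyers pay.
On the curves, pb = 784/9 - (1/9)q and ps = 75/13 + (2/13)q; the wedge ps − pb = 31 gives 75/13 + (2/13)q − (784/9 - (1/9)q) = 31, so q' = 424.
Then pb = 784/9 − (1/9)·424 = 40 and ps = 75/13 + (2/13)·424 = 71.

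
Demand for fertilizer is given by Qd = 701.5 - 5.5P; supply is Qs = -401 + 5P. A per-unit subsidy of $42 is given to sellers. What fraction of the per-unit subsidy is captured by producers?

Pre-subsidy: 701.5 - 5.5P = -401 + 5P gives P* = 105, Q* = 124.
With the subsidy, sellers receive Ps = Pb + 42 for each unit, where Pb is the price buyers pay.
Supply in terms of Pb becomes Qs = -401 + 5(Pb + 42) = -191 + 5Pb. Setting this equal to demand: 701.5 - 5.5Pb = -191 + 5Pb, so Pb = 85.
Sellers receive Ps = 85 + 42 = 127; Q' = 701.5 − 5.5·85 = 234.
Buyers' price falls by P* − Pb = 105 − 85 = 20; sellers' price rises by Ps − P* = 127 − 105 = 22.
So producers capture 22/42 = 11/21 of each unit of subsidy.

Producer share = 11/21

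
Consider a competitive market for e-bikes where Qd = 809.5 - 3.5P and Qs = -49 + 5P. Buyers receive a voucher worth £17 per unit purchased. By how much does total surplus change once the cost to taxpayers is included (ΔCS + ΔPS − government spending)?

Net change in total surplus = -£297.5

Pre-subsidy: 809.5 - 3.5P = -49 + 5P gives P* = 101, Q* = 456.
With the rebate, buyers effectively pay Pb = Ps − 17, where Ps is the price sellers receive.
Demand in terms of Ps becomes Qd = 809.5 − 3.5(Ps − 17) = 869 - 3.5Ps. Setting this equal to supply: 869 - 3.5Ps = -49 + 5Ps, so Ps = 108.
Buyers pay Pb = 108 − 17 = 91; Q' = -49 + 5·108 = 491.
ΔCS = ½(456 + 491)(101 − 91) = 4735; ΔPS = ½(456 + 491)(108 − 101) = 3314.5.
Government spending = 17 × 491 = 8347.
Net change = 4735 + 3314.5 − 8347 = -297.5. The loss equals the DWL triangle ½·17·35.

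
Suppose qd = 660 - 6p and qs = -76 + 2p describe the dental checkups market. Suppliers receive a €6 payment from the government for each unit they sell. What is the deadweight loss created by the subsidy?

Pre-subsidy: 660 - 6p = -76 + 2p gives p* = 92, q* = 108.
With the subsidy, sellers receive ps = pb + 6 for each unit, where pb is the price buyers pay.
Supply in terms of pb becomes qs = -76 + 2(pb + 6) = -64 + 2pb. Setting this equal to demand: 660 - 6pb = -64 + 2pb, so pb = 90.5.
Sellers receive ps = 90.5 + 6 = 96.5; q' = 660 − 6·90.5 = 117.
The subsidy expands output by 117 − 108 = 9 past the efficient level; on those units the gap between marginal cost and willingness to pay runs from 0 up to 6.
DWL = ½ × 6 × 9 = 27.

Deadweight loss = €27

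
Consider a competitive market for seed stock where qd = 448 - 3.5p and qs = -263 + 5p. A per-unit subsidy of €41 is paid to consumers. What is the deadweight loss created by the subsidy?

Deadweight loss = 58835/34

Pre-subsidy: 448 - 3.5p = -263 + 5p gives p* = 1422/17, q* = 2639/17.
With the rebate, buyers effectively pay pb = ps − 41, where ps is the price sellers receive.
Demand in terms of ps becomes qd = 448 − 3.5(ps − 41) = 591.5 - 3.5ps. Setting this equal to supply: 591.5 - 3.5ps = -263 + 5ps, so ps = 1709/17.
Buyers pay pb = 1709/17 − 41 = 1012/17; q' = -263 + 5·(1709/17) = 4074/17.
The subsidy expands output by 4074/17 − 2639/17 = 1435/17 past the efficient level; on those units the gap between marginal cost and willingness to pay runs from 0 up to 41.
DWL = ½ × 41 × 1435/17 = 58835/34.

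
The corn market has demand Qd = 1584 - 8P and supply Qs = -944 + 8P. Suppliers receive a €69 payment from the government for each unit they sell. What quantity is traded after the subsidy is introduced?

Q' = 596

Pre-subsidy: 1584 - 8P = -944 + 8P gives P* = 158, Q* = 320.
With the subsidy, sellers receive Ps = Pb + 69 for each unit, where Pb is the price buyers pay.
Supply in terms of Pb becomes Qs = -944 + 8(Pb + 69) = -392 + 8Pb. Setting this equal to demand: 1584 - 8Pb = -392 + 8Pb, so Pb = 123.5.
Sellers receive Ps = 123.5 + 69 = 192.5; Q' = 1584 − 8·123.5 = 596.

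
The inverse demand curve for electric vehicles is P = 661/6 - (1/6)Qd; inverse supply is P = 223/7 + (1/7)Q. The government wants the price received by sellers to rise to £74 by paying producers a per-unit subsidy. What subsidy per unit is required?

At a seller price of 74, quantity supplied is -223 + 7·74 = 295.
Buyers absorb 295 only when they pay Pb = 661/6 − (1/6)·295 = 61.
s = Ps − Pb = 74 − 61 = 13.

Required subsidy s = £13 per unit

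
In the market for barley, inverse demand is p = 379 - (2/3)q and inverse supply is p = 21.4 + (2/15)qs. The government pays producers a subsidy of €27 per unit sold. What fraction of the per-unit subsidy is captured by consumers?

Pre-subsidy: 379 - (2/3)q = 21.4 + (2/15)q gives q* = 447 and p* = 81.
With the subsidy, sellers receive ps = pb + 27 for each unit, where pb is the price buyers pay.
On the curves, pb = 379 - (2/3)q and ps = 21.4 + (2/15)q; the wedge ps − pb = 27 gives 21.4 + (2/15)q − (379 - (2/3)q) = 27, so q' = 480.75.
Then pb = 379 − (2/3)·480.75 = 58.5 and ps = 21.4 + (2/15)·480.75 = 85.5.
Buyers' price falls by p* − pb = 81 − 58.5 = 22.5; sellers' price rises by ps − p* = 85.5 − 81 = 4.5.
So consumers capture 22.5/27 = 5/6 of each unit of subsidy.

Consumer share = 5/6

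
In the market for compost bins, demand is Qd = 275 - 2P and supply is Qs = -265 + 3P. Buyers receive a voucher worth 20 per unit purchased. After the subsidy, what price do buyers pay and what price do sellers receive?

Pre-subsidy: 275 - 2P = -265 + 3P gives P* = 108, Q* = 59.
With the rebate, buyers effectively pay Pb = Ps − 20, where Ps is the price sellers receive.
Demand in terms of Ps becomes Qd = 275 − 2(Ps − 20) = 315 - 2Ps. Setting this equal to supply: 315 - 2Ps = -265 + 3Ps, so Ps = 116.
Buyers pay Pb = 116 − 20 = 96; Q' = -265 + 3·116 = 83.

Buyers pay 96; sellers receive 116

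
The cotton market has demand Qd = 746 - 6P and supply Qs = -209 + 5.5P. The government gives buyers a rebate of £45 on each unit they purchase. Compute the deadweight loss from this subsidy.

Pre-subsidy: 746 - 6P = -209 + 5.5P gives P* = 1910/23, Q* = 5698/23.
With the rebate, buyers effectively pay Pb = Ps − 45, where Ps is the price sellers receive.
Demand in terms of Ps becomes Qd = 746 − 6(Ps − 45) = 1016 - 6Ps. Setting this equal to supply: 1016 - 6Ps = -209 + 5.5Ps, so Ps = 2450/23.
Buyers pay Pb = 2450/23 − 45 = 1415/23; Q' = -209 + 5.5·(2450/23) = 8668/23.
The subsidy expands output by 8668/23 − 5698/23 = 2970/23 past the efficient level; on those units the gap between marginal cost and willingness to pay runs from 0 up to 45.
DWL = ½ × 45 × 2970/23 = 66825/23.

Deadweight loss = 66825/23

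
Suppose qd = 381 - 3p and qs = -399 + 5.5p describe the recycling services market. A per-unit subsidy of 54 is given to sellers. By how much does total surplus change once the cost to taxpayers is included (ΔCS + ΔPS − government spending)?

Net change in total surplus = -48114/17

Pre-subsidy: 381 - 3p = -399 + 5.5p gives p* = 1560/17, q* = 1797/17.
With the subsidy, sellers receive ps = pb + 54 for each unit, where pb is the price buyers pay.
Supply in terms of pb becomes qs = -399 + 5.5(pb + 54) = -102 + 5.5pb. Setting this equal to demand: 381 - 3pb = -102 + 5.5pb, so pb = 966/17.
Sellers receive ps = 966/17 + 54 = 1884/17; q' = 381 − 3·(966/17) = 3579/17.
ΔCS = ½(1797/17 + 3579/17)(1560/17 − 966/17) = 1596672/289; ΔPS = ½(1797/17 + 3579/17)(1884/17 − 1560/17) = 870912/289.
Government spending = 54 × 3579/17 = 193266/17.
Net change = 1596672/289 + 870912/289 − 193266/17 = -48114/17. The loss equals the DWL triangle ½·54·1782/17.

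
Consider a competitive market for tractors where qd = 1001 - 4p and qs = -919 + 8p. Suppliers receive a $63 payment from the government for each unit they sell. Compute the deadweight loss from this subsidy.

Deadweight loss = $5292

Pre-subsidy: 1001 - 4p = -919 + 8p gives p* = 160, q* = 361.
With the subsidy, sellers receive ps = pb + 63 for each unit, where pb is the price buyers pay.
Supply in terms of pb becomes qs = -919 + 8(pb + 63) = -415 + 8pb. Setting this equal to demand: 1001 - 4pb = -415 + 8pb, so pb = 118.
Sellers receive ps = 118 + 63 = 181; q' = 1001 − 4·118 = 529.
The subsidy expands output by 529 − 361 = 168 past the efficient level; on those units the gap between marginal cost and willingness to pay runs from 0 up to 63.
DWL = ½ × 63 × 168 = 5292.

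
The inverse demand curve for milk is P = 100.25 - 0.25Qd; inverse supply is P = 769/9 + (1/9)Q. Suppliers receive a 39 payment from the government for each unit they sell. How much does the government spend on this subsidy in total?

Pre-subsidy: 100.25 - 0.25Q = 769/9 + (1/9)Q gives Q* = 41 and P* = 90.
With the subsidy, sellers receive Ps = Pb + 39 for each unit, where Pb is the price buyers pay.
On the curves, Pb = 100.25 - 0.25Q and Ps = 769/9 + (1/9)Q; the wedge Ps − Pb = 39 gives 769/9 + (1/9)Q − (100.25 - 0.25Q) = 39, so Q' = 149.
Then Pb = 100.25 − 0.25·149 = 63 and Ps = 769/9 + (1/9)·149 = 102.
Government outlay = subsidy × quantity = 39 × 149 = 5811.

Government cost = 5811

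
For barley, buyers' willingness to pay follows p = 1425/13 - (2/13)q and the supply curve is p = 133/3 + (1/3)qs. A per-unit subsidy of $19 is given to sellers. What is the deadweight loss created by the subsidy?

Deadweight loss = $370.5

Pre-subsidy: 1425/13 - (2/13)q = 133/3 + (1/3)q gives q* = 134 and p* = 89.
With the subsidy, sellers receive ps = pb + 19 for each unit, where pb is the price buyers pay.
On the curves, pb = 1425/13 - (2/13)q and ps = 133/3 + (1/3)q; the wedge ps − pb = 19 gives 133/3 + (1/3)q − (1425/13 - (2/13)q) = 19, so q' = 173.
Then pb = 1425/13 − (2/13)·173 = 83 and ps = 133/3 + (1/3)·173 = 102.
The subsidy expands output by 173 − 134 = 39 past the efficient level; on those units the gap between marginal cost and willingness to pay runs from 0 up to 19.
DWL = ½ × 19 × 39 = 370.5.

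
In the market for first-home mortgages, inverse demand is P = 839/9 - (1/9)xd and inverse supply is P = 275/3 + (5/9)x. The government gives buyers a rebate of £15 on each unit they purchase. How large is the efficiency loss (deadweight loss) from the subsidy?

Deadweight loss = £168.75

Pre-subsidy: 839/9 - (1/9)x = 275/3 + (5/9)x gives x* = 7/3 and P* = 2510/27.
With the rebate, buyers effectively pay Pb = Ps − 15, where Ps is the price sellers receive.
On the curves, Pb = 839/9 - (1/9)x and Ps = 275/3 + (5/9)x; the wedge Ps − Pb = 15 gives 275/3 + (5/9)x − (839/9 - (1/9)x) = 15, so x' = 149/6.
Then Pb = 839/9 − (1/9)·(149/6) = 4885/54 and Ps = 275/3 + (5/9)·(149/6) = 5695/54.
The subsidy expands output by 149/6 − 7/3 = 22.5 past the efficient level; on those units the gap between marginal cost and willingness to pay runs from 0 up to 15.
DWL = ½ × 15 × 22.5 = 168.75.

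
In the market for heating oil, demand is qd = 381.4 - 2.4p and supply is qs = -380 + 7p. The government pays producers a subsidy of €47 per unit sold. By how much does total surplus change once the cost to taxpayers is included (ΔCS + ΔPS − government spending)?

Pre-subsidy: 381.4 - 2.4p = -380 + 7p gives p* = 81, q* = 187.
With the subsidy, sellers receive ps = pb + 47 for each unit, where pb is the price buyers pay.
Supply in terms of pb becomes qs = -380 + 7(pb + 47) = -51 + 7pb. Setting this equal to demand: 381.4 - 2.4pb = -51 + 7pb, so pb = 46.
Sellers receive ps = 46 + 47 = 93; q' = 381.4 − 2.4·46 = 271.
ΔCS = ½(187 + 271)(81 − 46) = 8015; ΔPS = ½(187 + 271)(93 − 81) = 2748.
Government spending = 47 × 271 = 12737.
Net change = 8015 + 2748 − 12737 = -1974. The loss equals the DWL triangle ½·47·84.

Net change in total surplus = -€1974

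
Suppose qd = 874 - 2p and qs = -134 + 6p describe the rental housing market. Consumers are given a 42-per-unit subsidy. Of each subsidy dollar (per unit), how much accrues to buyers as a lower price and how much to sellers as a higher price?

Buyers gain 31.5 per unit; sellers gain 10.5 per unit

Pre-subsidy: 874 - 2p = -134 + 6p gives p* = 126, q* = 622.
With the rebate, buyers effectively pay pb = ps − 42, where ps is the price sellers receive.
Demand in terms of ps becomes qd = 874 − 2(ps − 42) = 958 - 2ps. Setting this equal to supply: 958 - 2ps = -134 + 6ps, so ps = 136.5.
Buyers pay pb = 136.5 − 42 = 94.5; q' = -134 + 6·136.5 = 685.
Buyers' price falls by p* − pb = 126 − 94.5 = 31.5; sellers' price rises by ps − p* = 136.5 − 126 = 10.5.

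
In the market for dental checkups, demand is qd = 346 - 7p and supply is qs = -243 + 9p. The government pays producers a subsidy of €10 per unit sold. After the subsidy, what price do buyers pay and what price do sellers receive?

Pre-subsidy: 346 - 7p = -243 + 9p gives p* = 36.8125, q* = 88.3125.
With the subsidy, sellers receive ps = pb + 10 for each unit, where pb is the price buyers pay.
Supply in terms of pb becomes qs = -243 + 9(pb + 10) = -153 + 9pb. Setting this equal to demand: 346 - 7pb = -153 + 9pb, so pb = 31.1875.
Sellers receive ps = 31.1875 + 10 = 41.1875; q' = 346 − 7·31.1875 = 127.6875.

Buyers pay €31.1875; sellers receive €41.1875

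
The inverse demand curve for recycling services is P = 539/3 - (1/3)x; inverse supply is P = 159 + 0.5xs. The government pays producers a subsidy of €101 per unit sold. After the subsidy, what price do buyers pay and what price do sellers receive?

Buyers pay €131; sellers receive €232

Pre-subsidy: 539/3 - (1/3)x = 159 + 0.5x gives x* = 24.8 and P* = 171.4.
With the subsidy, sellers receive Ps = Pb + 101 for each unit, where Pb is the price buyers pay.
On the curves, Pb = 539/3 - (1/3)x and Ps = 159 + 0.5x; the wedge Ps − Pb = 101 gives 159 + 0.5x − (539/3 - (1/3)x) = 101, so x' = 146.
Then Pb = 539/3 − (1/3)·146 = 131 and Ps = 159 + 0.5·146 = 232.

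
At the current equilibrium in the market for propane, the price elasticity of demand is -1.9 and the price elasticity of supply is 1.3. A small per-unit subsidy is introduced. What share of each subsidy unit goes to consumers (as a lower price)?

For a small subsidy around the equilibrium, the benefit split depends on the relative slopes, which at a point are proportional to the elasticities.
Buyer share = εs/(εs + |εd|) = 1.3/(1.3 + 1.9) = 0.40625; seller share = |εd|/(εs + |εd|) = 0.59375.

Consumer share = 0.40625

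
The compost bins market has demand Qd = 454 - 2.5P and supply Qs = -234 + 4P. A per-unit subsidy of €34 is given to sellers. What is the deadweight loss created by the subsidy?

Deadweight loss = 11560/13

Pre-subsidy: 454 - 2.5P = -234 + 4P gives P* = 1376/13, Q* = 2462/13.
With the subsidy, sellers receive Ps = Pb + 34 for each unit, where Pb is the price buyers pay.
Supply in terms of Pb becomes Qs = -234 + 4(Pb + 34) = -98 + 4Pb. Setting this equal to demand: 454 - 2.5Pb = -98 + 4Pb, so Pb = 1104/13.
Sellers receive Ps = 1104/13 + 34 = 1546/13; Q' = 454 − 2.5·(1104/13) = 3142/13.
The subsidy expands output by 3142/13 − 2462/13 = 680/13 past the efficient level; on those units the gap between marginal cost and willingness to pay runs from 0 up to 34.
DWL = ½ × 34 × 680/13 = 11560/13.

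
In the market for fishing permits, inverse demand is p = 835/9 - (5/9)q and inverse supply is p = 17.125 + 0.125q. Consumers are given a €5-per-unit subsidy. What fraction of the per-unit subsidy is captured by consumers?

Pre-subsidy: 835/9 - (5/9)q = 17.125 + 0.125q gives q* = 5447/49 and p* = 1520/49.
With the rebate, buyers effectively pay pb = ps − 5, where ps is the price sellers receive.
On the curves, pb = 835/9 - (5/9)q and ps = 17.125 + 0.125q; the wedge ps − pb = 5 gives 17.125 + 0.125q − (835/9 - (5/9)q) = 5, so q' = 5807/49.
Then pb = 835/9 − (5/9)·(5807/49) = 1320/49 and ps = 17.125 + 0.125·(5807/49) = 1565/49.
Buyers' price falls by p* − pb = 1520/49 − 1320/49 = 200/49; sellers' price rises by ps − p* = 1565/49 − 1520/49 = 45/49.
So consumers capture (200/49)/5 = 40/49 of each unit of subsidy.

Consumer share = 40/49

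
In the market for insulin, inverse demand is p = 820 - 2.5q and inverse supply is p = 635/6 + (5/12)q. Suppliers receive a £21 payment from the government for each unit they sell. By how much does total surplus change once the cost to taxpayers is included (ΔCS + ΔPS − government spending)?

Pre-subsidy: 820 - 2.5q = 635/6 + (5/12)q gives q* = 1714/7 and p* = 1455/7.
With the subsidy, sellers receive ps = pb + 21 for each unit, where pb is the price buyers pay.
On the curves, pb = 820 - 2.5q and ps = 635/6 + (5/12)q; the wedge ps − pb = 21 gives 635/6 + (5/12)q − (820 - 2.5q) = 21, so q' = 8822/35.
Then pb = 820 − 2.5·(8822/35) = 1329/7 and ps = 635/6 + (5/12)·(8822/35) = 1476/7.
ΔCS = ½(1714/7 + 8822/35)(1455/7 − 1329/7) = 156528/35; ΔPS = ½(1714/7 + 8822/35)(1476/7 − 1455/7) = 26088/35.
Government spending = 21 × 8822/35 = 5293.2.
Net change = 156528/35 + 26088/35 − 5293.2 = -75.6. The loss equals the DWL triangle ½·21·7.2.

Net change in total surplus = -£75.6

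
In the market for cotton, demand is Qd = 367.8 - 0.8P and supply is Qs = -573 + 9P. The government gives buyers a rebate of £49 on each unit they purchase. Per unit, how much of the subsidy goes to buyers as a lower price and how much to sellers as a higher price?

Pre-subsidy: 367.8 - 0.8P = -573 + 9P gives P* = 96, Q* = 291.
With the rebate, buyers effectively pay Pb = Ps − 49, where Ps is the price sellers receive.
Demand in terms of Ps becomes Qd = 367.8 − 0.8(Ps − 49) = 407 - 0.8Ps. Setting this equal to supply: 407 - 0.8Ps = -573 + 9Ps, so Ps = 100.
Buyers pay Pb = 100 − 49 = 51; Q' = -573 + 9·100 = 327.
Buyers' price falls by P* − Pb = 96 − 51 = 45; sellers' price rises by Ps − P* = 100 − 96 = 4.

Buyers gain £45 per unit; sellers gain £4 per unit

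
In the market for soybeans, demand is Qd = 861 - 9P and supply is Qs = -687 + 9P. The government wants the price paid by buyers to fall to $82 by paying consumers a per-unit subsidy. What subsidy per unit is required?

Required subsidy s = $8 per unit

At a buyer price of 82, quantity demanded is 861 − 9·82 = 123.
Sellers supply 123 only when they receive Ps with -687 + 9·Ps = 123, i.e. Ps = 90.
s = Ps − Pb = 90 − 82 = 8.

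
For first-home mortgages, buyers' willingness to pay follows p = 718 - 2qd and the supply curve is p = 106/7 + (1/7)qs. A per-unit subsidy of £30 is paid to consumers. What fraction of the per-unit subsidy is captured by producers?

Producer share = 1/15

Pre-subsidy: 718 - 2q = 106/7 + (1/7)q gives q* = 328 and p* = 62.
With the rebate, buyers effectively pay pb = ps − 30, where ps is the price sellers receive.
On the curves, pb = 718 - 2q and ps = 106/7 + (1/7)q; the wedge ps − pb = 30 gives 106/7 + (1/7)q − (718 - 2q) = 30, so q' = 342.
Then pb = 718 − 2·342 = 34 and ps = 106/7 + (1/7)·342 = 64.
Buyers' price falls by p* − pb = 62 − 34 = 28; sellers' price rises by ps − p* = 64 − 62 = 2.
So producers capture 2/30 = 1/15 of each unit of subsidy.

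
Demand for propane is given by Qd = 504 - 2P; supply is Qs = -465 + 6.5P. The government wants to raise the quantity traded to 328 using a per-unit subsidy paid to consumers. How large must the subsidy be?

Required subsidy s = 34 per unit

At Q = 328, invert demand for the buyer price: Pb = (504 − 328)/2 = 88; invert supply for the seller price: Ps = (328 − (-465))/6.5 = 122.
The subsidy must fill the gap: s = Ps − Pb = 122 − 88 = 34.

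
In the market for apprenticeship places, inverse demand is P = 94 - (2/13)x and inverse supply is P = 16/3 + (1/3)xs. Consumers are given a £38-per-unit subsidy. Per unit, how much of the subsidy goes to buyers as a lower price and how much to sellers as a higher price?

Buyers gain £12 per unit; sellers gain £26 per unit

Pre-subsidy: 94 - (2/13)x = 16/3 + (1/3)x gives x* = 182 and P* = 66.
With the rebate, buyers effectively pay Pb = Ps − 38, where Ps is the price sellers receive.
On the curves, Pb = 94 - (2/13)x and Ps = 16/3 + (1/3)x; the wedge Ps − Pb = 38 gives 16/3 + (1/3)x − (94 - (2/13)x) = 38, so x' = 260.
Then Pb = 94 − (2/13)·260 = 54 and Ps = 16/3 + (1/3)·260 = 92.
Buyers' price falls by P* − Pb = 66 − 54 = 12; sellers' price rises by Ps − P* = 92 − 66 = 26.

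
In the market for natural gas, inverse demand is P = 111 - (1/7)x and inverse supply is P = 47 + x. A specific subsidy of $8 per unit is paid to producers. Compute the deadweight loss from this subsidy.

Deadweight loss = $28

Pre-subsidy: 111 - (1/7)x = 47 + x gives x* = 56 and P* = 103.
With the subsidy, sellers receive Ps = Pb + 8 for each unit, where Pb is the price buyers pay.
On the curves, Pb = 111 - (1/7)x and Ps = 47 + x; the wedge Ps − Pb = 8 gives 47 + x − (111 - (1/7)x) = 8, so x' = 63.
Then Pb = 111 − (1/7)·63 = 102 and Ps = 47 + 1·63 = 110.
The subsidy expands output by 63 − 56 = 7 past the efficient level; on those units the gap between marginal cost and willingness to pay runs from 0 up to 8.
DWL = ½ × 8 × 7 = 28.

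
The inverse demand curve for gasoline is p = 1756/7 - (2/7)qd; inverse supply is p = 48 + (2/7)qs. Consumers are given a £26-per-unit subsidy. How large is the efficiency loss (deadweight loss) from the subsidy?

Deadweight loss = £591.5

Pre-subsidy: 1756/7 - (2/7)q = 48 + (2/7)q gives q* = 355 and p* = 1046/7.
With the rebate, buyers effectively pay pb = ps − 26, where ps is the price sellers receive.
On the curves, pb = 1756/7 - (2/7)q and ps = 48 + (2/7)q; the wedge ps − pb = 26 gives 48 + (2/7)q − (1756/7 - (2/7)q) = 26, so q' = 400.5.
Then pb = 1756/7 − (2/7)·400.5 = 955/7 and ps = 48 + (2/7)·400.5 = 1137/7.
The subsidy expands output by 400.5 − 355 = 45.5 past the efficient level; on those units the gap between marginal cost and willingness to pay runs from 0 up to 26.
DWL = ½ × 26 × 45.5 = 591.5.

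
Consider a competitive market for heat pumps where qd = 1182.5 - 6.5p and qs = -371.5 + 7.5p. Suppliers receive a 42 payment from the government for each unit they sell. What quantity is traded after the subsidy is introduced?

q' = 607.25

Pre-subsidy: 1182.5 - 6.5p = -371.5 + 7.5p gives p* = 111, q* = 461.
With the subsidy, sellers receive ps = pb + 42 for each unit, where pb is the price buyers pay.
Supply in terms of pb becomes qs = -371.5 + 7.5(pb + 42) = -56.5 + 7.5pb. Setting this equal to demand: 1182.5 - 6.5pb = -56.5 + 7.5pb, so pb = 88.5.
Sellers receive ps = 88.5 + 42 = 130.5; q' = 1182.5 − 6.5·88.5 = 607.25.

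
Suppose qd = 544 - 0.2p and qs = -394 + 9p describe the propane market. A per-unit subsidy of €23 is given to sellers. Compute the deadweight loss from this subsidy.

Pre-subsidy: 544 - 0.2p = -394 + 9p gives p* = 2345/23, q* = 12043/23.
With the subsidy, sellers receive ps = pb + 23 for each unit, where pb is the price buyers pay.
Supply in terms of pb becomes qs = -394 + 9(pb + 23) = -187 + 9pb. Setting this equal to demand: 544 - 0.2pb = -187 + 9pb, so pb = 3655/46.
Sellers receive ps = 3655/46 + 23 = 4713/46; q' = 544 − 0.2·(3655/46) = 24293/46.
The subsidy expands output by 24293/46 − 12043/23 = 4.5 past the efficient level; on those units the gap between marginal cost and willingness to pay runs from 0 up to 23.
DWL = ½ × 23 × 4.5 = 51.75.

Deadweight loss = €51.75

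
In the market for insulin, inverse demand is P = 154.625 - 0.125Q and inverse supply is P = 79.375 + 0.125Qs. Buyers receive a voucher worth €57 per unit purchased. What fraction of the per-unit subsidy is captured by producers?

Producer share = 0.5

Pre-subsidy: 154.625 - 0.125Q = 79.375 + 0.125Q gives Q* = 301 and P* = 117.
With the rebate, buyers effectively pay Pb = Ps − 57, where Ps is the price sellers receive.
On the curves, Pb = 154.625 - 0.125Q and Ps = 79.375 + 0.125Q; the wedge Ps − Pb = 57 gives 79.375 + 0.125Q − (154.625 - 0.125Q) = 57, so Q' = 529.
Then Pb = 154.625 − 0.125·529 = 88.5 and Ps = 79.375 + 0.125·529 = 145.5.
Buyers' price falls by P* − Pb = 117 − 88.5 = 28.5; sellers' price rises by Ps − P* = 145.5 − 117 = 28.5.
So producers capture 28.5/57 = 0.5 of each unit of subsidy.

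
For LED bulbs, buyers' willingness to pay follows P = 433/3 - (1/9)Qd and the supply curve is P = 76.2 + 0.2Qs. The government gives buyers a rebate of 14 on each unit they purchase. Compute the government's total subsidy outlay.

Government cost = 3696

Pre-subsidy: 433/3 - (1/9)Q = 76.2 + 0.2Q gives Q* = 219 and P* = 120.
With the rebate, buyers effectively pay Pb = Ps − 14, where Ps is the price sellers receive.
On the curves, Pb = 433/3 - (1/9)Q and Ps = 76.2 + 0.2Q; the wedge Ps − Pb = 14 gives 76.2 + 0.2Q − (433/3 - (1/9)Q) = 14, so Q' = 264.
Then Pb = 433/3 − (1/9)·264 = 115 and Ps = 76.2 + 0.2·264 = 129.
Government outlay = subsidy × quantity = 14 × 264 = 3696.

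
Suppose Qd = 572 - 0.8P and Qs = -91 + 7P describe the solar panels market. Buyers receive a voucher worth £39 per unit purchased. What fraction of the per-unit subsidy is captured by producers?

Producer share = 4/39

Pre-subsidy: 572 - 0.8P = -91 + 7P gives P* = 85, Q* = 504.
With the rebate, buyers effectively pay Pb = Ps − 39, where Ps is the price sellers receive.
Demand in terms of Ps becomes Qd = 572 − 0.8(Ps − 39) = 603.2 - 0.8Ps. Setting this equal to supply: 603.2 - 0.8Ps = -91 + 7Ps, so Ps = 89.
Buyers pay Pb = 89 − 39 = 50; Q' = -91 + 7·89 = 532.
Buyers' price falls by P* − Pb = 85 − 50 = 35; sellers' price rises by Ps − P* = 89 − 85 = 4.
So producers capture 4/39 = 4/39 of each unit of subsidy.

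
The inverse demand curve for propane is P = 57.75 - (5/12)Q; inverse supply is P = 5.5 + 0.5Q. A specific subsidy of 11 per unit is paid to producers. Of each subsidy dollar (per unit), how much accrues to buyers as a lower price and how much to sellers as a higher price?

Buyers gain 5 per unit; sellers gain 6 per unit

Pre-subsidy: 57.75 - (5/12)Q = 5.5 + 0.5Q gives Q* = 57 and P* = 34.
With the subsidy, sellers receive Ps = Pb + 11 for each unit, where Pb is the price buyers pay.
On the curves, Pb = 57.75 - (5/12)Q and Ps = 5.5 + 0.5Q; the wedge Ps − Pb = 11 gives 5.5 + 0.5Q − (57.75 - (5/12)Q) = 11, so Q' = 69.
Then Pb = 57.75 − (5/12)·69 = 29 and Ps = 5.5 + 0.5·69 = 40.
Buyers' price falls by P* − Pb = 34 − 29 = 5; sellers' price rises by Ps − P* = 40 − 34 = 6.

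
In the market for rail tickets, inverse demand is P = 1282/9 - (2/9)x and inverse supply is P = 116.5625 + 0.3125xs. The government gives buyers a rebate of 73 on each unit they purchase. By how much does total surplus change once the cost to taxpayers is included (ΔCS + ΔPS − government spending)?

Pre-subsidy: 1282/9 - (2/9)x = 116.5625 + 0.3125x gives x* = 3727/77 and P* = 10140/77.
With the rebate, buyers effectively pay Pb = Ps − 73, where Ps is the price sellers receive.
On the curves, Pb = 1282/9 - (2/9)x and Ps = 116.5625 + 0.3125x; the wedge Ps − Pb = 73 gives 116.5625 + 0.3125x − (1282/9 - (2/9)x) = 73, so x' = 14239/77.
Then Pb = 1282/9 − (2/9)·(14239/77) = 7804/77 and Ps = 116.5625 + 0.3125·(14239/77) = 13425/77.
ΔCS = ½(3727/77 + 14239/77)(10140/77 − 7804/77) = 20984288/5929; ΔPS = ½(3727/77 + 14239/77)(13425/77 − 10140/77) = 29509155/5929.
Government spending = 73 × 14239/77 = 1039447/77.
Net change = 20984288/5929 + 29509155/5929 − 1039447/77 = -383688/77. The loss equals the DWL triangle ½·73·10512/77.

Net change in total surplus = -383688/77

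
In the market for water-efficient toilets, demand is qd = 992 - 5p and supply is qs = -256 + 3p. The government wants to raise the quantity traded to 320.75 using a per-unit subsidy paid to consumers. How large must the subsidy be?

Required subsidy s = 58 per unit

At q = 320.75, invert demand for the buyer price: pb = (992 − 320.75)/5 = 134.25; invert supply for the seller price: ps = (320.75 − (-256))/3 = 192.25.
The subsidy must fill the gap: s = ps − pb = 192.25 − 134.25 = 58.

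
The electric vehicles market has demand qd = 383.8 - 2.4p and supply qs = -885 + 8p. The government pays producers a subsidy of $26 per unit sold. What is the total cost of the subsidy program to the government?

Government cost = $3614

Pre-subsidy: 383.8 - 2.4p = -885 + 8p gives p* = 122, q* = 91.
With the subsidy, sellers receive ps = pb + 26 for each unit, where pb is the price buyers pay.
Supply in terms of pb becomes qs = -885 + 8(pb + 26) = -677 + 8pb. Setting this equal to demand: 383.8 - 2.4pb = -677 + 8pb, so pb = 102.
Sellers receive ps = 102 + 26 = 128; q' = 383.8 − 2.4·102 = 139.
Government outlay = subsidy × quantity = 26 × 139 = 3614.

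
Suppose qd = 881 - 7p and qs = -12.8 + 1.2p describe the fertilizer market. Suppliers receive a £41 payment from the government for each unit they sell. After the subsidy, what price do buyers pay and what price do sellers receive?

Buyers pay £103; sellers receive £144

Pre-subsidy: 881 - 7p = -12.8 + 1.2p gives p* = 109, q* = 118.
With the subsidy, sellers receive ps = pb + 41 for each unit, where pb is the price buyers pay.
Supply in terms of pb becomes qs = -12.8 + 1.2(pb + 41) = 36.4 + 1.2pb. Setting this equal to demand: 881 - 7pb = 36.4 + 1.2pb, so pb = 103.
Sellers receive ps = 103 + 41 = 144; q' = 881 − 7·103 = 160.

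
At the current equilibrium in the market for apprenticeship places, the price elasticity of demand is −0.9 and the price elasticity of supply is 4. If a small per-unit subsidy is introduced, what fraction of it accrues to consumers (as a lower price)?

Consumer share = 40/49

For a small subsidy around the equilibrium, the benefit split depends on the relative slopes, which at a point are proportional to the elasticities.
Buyer share = εs/(εs + |εd|) = 4/(4 + 0.9) = 40/49; seller share = |εd|/(εs + |εd|) = 9/49.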